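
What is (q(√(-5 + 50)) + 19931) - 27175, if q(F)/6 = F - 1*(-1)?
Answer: -7238 + 18*√5 ≈ -7197.8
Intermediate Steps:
q(F) = 6 + 6*F (q(F) = 6*(F - 1*(-1)) = 6*(F + 1) = 6*(1 + F) = 6 + 6*F)
(q(√(-5 + 50)) + 19931) - 27175 = ((6 + 6*√(-5 + 50)) + 19931) - 27175 = ((6 + 6*√45) + 19931) - 27175 = ((6 + 6*(3*√5)) + 19931) - 27175 = ((6 + 18*√5) + 19931) - 27175 = (19937 + 18*√5) - 27175 = -7238 + 18*√5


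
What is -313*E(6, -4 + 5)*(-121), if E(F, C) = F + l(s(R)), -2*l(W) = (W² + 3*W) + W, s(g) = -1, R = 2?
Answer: 568095/2 ≈ 2.8405e+5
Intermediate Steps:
l(W) = -2*W - W²/2 (l(W) = -((W² + 3*W) + W)/2 = -(W² + 4*W)/2 = -2*W - W²/2)
E(F, C) = 3/2 + F (E(F, C) = F - ½*(-1)*(4 - 1) = F - ½*(-1)*3 = F + 3/2 = 3/2 + F)
-313*E(6, -4 + 5)*(-121) = -313*(3/2 + 6)*(-121) = -4695*(-121)/2 = -313*(-1815/2) = 568095/2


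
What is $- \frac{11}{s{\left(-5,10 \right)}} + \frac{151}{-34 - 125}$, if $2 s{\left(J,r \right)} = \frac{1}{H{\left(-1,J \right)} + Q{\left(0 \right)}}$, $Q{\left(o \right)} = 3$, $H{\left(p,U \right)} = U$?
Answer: $\frac{6845}{159} \approx 43.05$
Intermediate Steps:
$s{\left(J,r \right)} = \frac{1}{2 \left(3 + J\right)}$ ($s{\left(J,r \right)} = \frac{1}{2 \left(J + 3\right)} = \frac{1}{2 \left(3 + J\right)}$)
$- \frac{11}{s{\left(-5,10 \right)}} + \frac{151}{-34 - 125} = - \frac{11}{\frac{1}{2} \frac{1}{3 - 5}} + \frac{151}{-34 - 125} = - \frac{11}{\frac{1}{2} \frac{1}{-2}} + \frac{151}{-159} = - \frac{11}{\frac{1}{2} \left(- \frac{1}{2}\right)} + 151 \left(- \frac{1}{159}\right) = - \frac{11}{- \frac{1}{4}} - \frac{151}{159} = \left(-11\right) \left(-4\right) - \frac{151}{159} = 44 - \frac{151}{159} = \frac{6845}{159}$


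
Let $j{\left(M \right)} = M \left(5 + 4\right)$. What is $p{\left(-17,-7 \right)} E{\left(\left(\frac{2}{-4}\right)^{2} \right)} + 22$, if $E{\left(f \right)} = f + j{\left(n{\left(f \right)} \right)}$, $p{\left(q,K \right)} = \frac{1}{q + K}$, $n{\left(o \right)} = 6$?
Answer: $\frac{1895}{96} \approx 19.74$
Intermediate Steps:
$j{\left(M \right)} = 9 M$ ($j{\left(M \right)} = M 9 = 9 M$)
$p{\left(q,K \right)} = \frac{1}{K + q}$
$E{\left(f \right)} = 54 + f$ ($E{\left(f \right)} = f + 9 \cdot 6 = f + 54 = 54 + f$)
$p{\left(-17,-7 \right)} E{\left(\left(\frac{2}{-4}\right)^{2} \right)} + 22 = \frac{54 + \left(\frac{2}{-4}\right)^{2}}{-7 - 17} + 22 = \frac{54 + \left(2 \left(- \frac{1}{4}\right)\right)^{2}}{-24} + 22 = - \frac{54 + \left(- \frac{1}{2}\right)^{2}}{24} + 22 = - \frac{54 + \frac{1}{4}}{24} + 22 = \left(- \frac{1}{24}\right) \frac{217}{4} + 22 = - \frac{217}{96} + 22 = \frac{1895}{96}$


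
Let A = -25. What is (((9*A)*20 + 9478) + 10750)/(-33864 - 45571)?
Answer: -15728/79435 ≈ -0.19800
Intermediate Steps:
(((9*A)*20 + 9478) + 10750)/(-33864 - 45571) = (((9*(-25))*20 + 9478) + 10750)/(-33864 - 45571) = ((-225*20 + 9478) + 10750)/(-79435) = ((-4500 + 9478) + 10750)*(-1/79435) = (4978 + 10750)*(-1/79435) = 15728*(-1/79435) = -15728/79435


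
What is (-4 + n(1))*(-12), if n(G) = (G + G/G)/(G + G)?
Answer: 36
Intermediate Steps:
n(G) = (1 + G)/(2*G) (n(G) = (G + 1)/((2*G)) = (1 + G)*(1/(2*G)) = (1 + G)/(2*G))
(-4 + n(1))*(-12) = (-4 + (½)*(1 + 1)/1)*(-12) = (-4 + (½)*1*2)*(-12) = (-4 + 1)*(-12) = -3*(-12) = 36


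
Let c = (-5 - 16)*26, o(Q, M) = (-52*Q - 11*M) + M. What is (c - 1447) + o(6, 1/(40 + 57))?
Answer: -223595/97 ≈ -2305.1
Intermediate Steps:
o(Q, M) = -52*Q - 10*M
c = -546 (c = -21*26 = -546)
(c - 1447) + o(6, 1/(40 + 57)) = (-546 - 1447) + (-52*6 - 10/(40 + 57)) = -1993 + (-312 - 10/97) = -1993 - 30274/97 = -223595/97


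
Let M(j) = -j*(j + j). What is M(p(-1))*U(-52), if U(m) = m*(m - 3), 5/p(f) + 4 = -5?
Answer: -143000/81 ≈ -1765.4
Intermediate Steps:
p(f) = -5/9 (p(f) = 5/(-4 - 5) = 5/(-9) = 5*(-⅑) = -5/9)
M(j) = -2*j² (M(j) = -j*2*j = -2*j²)
U(m) = m*(-3 + m)
M(p(-1))*U(-52) = (-2*(-5/9)²)*(-52*(-3 - 52)) = (-2*25/81)*(-52*(-55)) = -50/81*2860 = -143000/81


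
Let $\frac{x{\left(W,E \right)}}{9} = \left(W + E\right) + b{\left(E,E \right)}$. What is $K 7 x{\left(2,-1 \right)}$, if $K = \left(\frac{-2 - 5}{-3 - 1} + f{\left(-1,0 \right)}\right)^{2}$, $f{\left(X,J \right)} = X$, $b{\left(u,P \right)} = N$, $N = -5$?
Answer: $- \frac{567}{4} \approx -141.75$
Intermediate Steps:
$b{\left(u,P \right)} = -5$
$x{\left(W,E \right)} = -45 + 9 E + 9 W$ ($x{\left(W,E \right)} = 9 \left(\left(W + E\right) - 5\right) = 9 \left(\left(E + W\right) - 5\right) = 9 \left(-5 + E + W\right) = -45 + 9 E + 9 W$)
$K = \frac{9}{16}$ ($K = \left(\frac{-2 - 5}{-3 - 1} - 1\right)^{2} = \left(- \frac{7}{-4} - 1\right)^{2} = \left(\left(-7\right) \left(- \frac{1}{4}\right) - 1\right)^{2} = \left(\frac{7}{4} - 1\right)^{2} = \left(\frac{3}{4}\right)^{2} = \frac{9}{16} \approx 0.5625$)
$K 7 x{\left(2,-1 \right)} = \frac{9}{16} \cdot 7 \left(-45 + 9 \left(-1\right) + 9 \cdot 2\right) = \frac{63 \left(-45 - 9 + 18\right)}{16} = \frac{63}{16} \left(-36\right) = - \frac{567}{4}$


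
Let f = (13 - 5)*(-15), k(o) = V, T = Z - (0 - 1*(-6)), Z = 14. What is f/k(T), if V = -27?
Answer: 40/9 ≈ 4.4444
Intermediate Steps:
T = 8 (T = 14 - (0 - 1*(-6)) = 14 - (0 + 6) = 14 - 1*6 = 14 - 6 = 8)
k(o) = -27
f = -120 (f = 8*(-15) = -120)
f/k(T) = -120/(-27) = -120*(-1/27) = 40/9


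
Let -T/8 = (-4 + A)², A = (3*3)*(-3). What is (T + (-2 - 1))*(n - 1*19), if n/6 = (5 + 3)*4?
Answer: -1330543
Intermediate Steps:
A = -27 (A = 9*(-3) = -27)
n = 192 (n = 6*((5 + 3)*4) = 6*(8*4) = 6*32 = 192)
T = -7688 (T = -8*(-4 - 27)² = -8*(-31)² = -8*961 = -7688)
(T + (-2 - 1))*(n - 1*19) = (-7688 + (-2 - 1))*(192 - 1*19) = (-7688 - 3)*(192 - 19) = -7691*173 = -1330543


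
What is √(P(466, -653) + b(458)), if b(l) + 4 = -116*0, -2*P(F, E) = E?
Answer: √1290/2 ≈ 17.958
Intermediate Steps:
P(F, E) = -E/2
b(l) = -4 (b(l) = -4 - 116*0 = -4 + 0 = -4)
√(P(466, -653) + b(458)) = √(-½*(-653) - 4) = √(653/2 - 4) = √(645/2) = √1290/2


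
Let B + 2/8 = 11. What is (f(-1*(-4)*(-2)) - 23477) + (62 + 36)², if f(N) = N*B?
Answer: -13959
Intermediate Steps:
B = 43/4 (B = -¼ + 11 = 43/4 ≈ 10.750)
f(N) = 43*N/4 (f(N) = N*(43/4) = 43*N/4)
(f(-1*(-4)*(-2)) - 23477) + (62 + 36)² = (43*(-1*(-4)*(-2))/4 - 23477) + (62 + 36)² = (43*(4*(-2))/4 - 23477) + 98² = ((43/4)*(-8) - 23477) + 9604 = (-86 - 23477) + 9604 = -23563 + 9604 = -13959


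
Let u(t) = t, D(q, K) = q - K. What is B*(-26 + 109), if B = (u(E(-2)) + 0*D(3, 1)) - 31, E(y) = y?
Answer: -2739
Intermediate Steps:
B = -33 (B = (-2 + 0*(3 - 1*1)) - 31 = (-2 + 0*(3 - 1)) - 31 = (-2 + 0*2) - 31 = (-2 + 0) - 31 = -2 - 31 = -33)
B*(-26 + 109) = -33*(-26 + 109) = -33*83 = -2739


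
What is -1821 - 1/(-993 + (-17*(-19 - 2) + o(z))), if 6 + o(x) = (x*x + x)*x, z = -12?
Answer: -4053545/2226 ≈ -1821.0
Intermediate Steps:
o(x) = -6 + x*(x + x**2) (o(x) = -6 + (x*x + x)*x = -6 + (x**2 + x)*x = -6 + (x + x**2)*x = -6 + x*(x + x**2))
-1821 - 1/(-993 + (-17*(-19 - 2) + o(z))) = -1821 - 1/(-993 + (-17*(-19 - 2) + (-6 + (-12)**2 + (-12)**3))) = -1821 - 1/(-993 + (-17*(-21) + (-6 + 144 - 1728))) = -1821 - 1/(-993 + (357 - 1590)) = -1821 - 1/(-993 - 1233) = -1821 - 1/(-2226) = -1821 - 1*(-1/2226) = -1821 + 1/2226 = -4053545/2226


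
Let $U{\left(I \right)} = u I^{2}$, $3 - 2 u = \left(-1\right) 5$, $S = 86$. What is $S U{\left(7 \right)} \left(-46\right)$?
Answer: $-775376$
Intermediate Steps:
$u = 4$ ($u = \frac{3}{2} - \frac{\left(-1\right) 5}{2} = \frac{3}{2} - - \frac{5}{2} = \frac{3}{2} + \frac{5}{2} = 4$)
$U{\left(I \right)} = 4 I^{2}$
$S U{\left(7 \right)} \left(-46\right) = 86 \cdot 4 \cdot 7^{2} \left(-46\right) = 86 \cdot 4 \cdot 49 \left(-46\right) = 86 \cdot 196 \left(-46\right) = 16856 \left(-46\right) = -775376$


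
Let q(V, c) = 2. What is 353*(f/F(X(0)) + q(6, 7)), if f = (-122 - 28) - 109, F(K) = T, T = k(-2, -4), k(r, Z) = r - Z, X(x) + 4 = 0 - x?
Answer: -90015/2 ≈ -45008.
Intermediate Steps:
X(x) = -4 - x (X(x) = -4 + (0 - x) = -4 - x)
T = 2 (T = -2 - 1*(-4) = -2 + 4 = 2)
F(K) = 2
f = -259 (f = -150 - 109 = -259)
353*(f/F(X(0)) + q(6, 7)) = 353*(-259/2 + 2) = 353*(-255/2) = -90015/2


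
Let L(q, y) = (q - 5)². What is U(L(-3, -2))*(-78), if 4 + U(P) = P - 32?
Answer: -2184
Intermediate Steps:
L(q, y) = (-5 + q)²
U(P) = -36 + P (U(P) = -4 + (P - 32) = -4 + (-32 + P) = -36 + P)
U(L(-3, -2))*(-78) = (-36 + (-5 - 3)²)*(-78) = (-36 + (-8)²)*(-78) = (-36 + 64)*(-78) = 28*(-78) = -2184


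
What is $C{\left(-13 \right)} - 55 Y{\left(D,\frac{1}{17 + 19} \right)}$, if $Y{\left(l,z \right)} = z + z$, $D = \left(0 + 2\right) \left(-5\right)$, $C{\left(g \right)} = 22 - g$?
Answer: $\frac{575}{18} \approx 31.944$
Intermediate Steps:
$D = -10$ ($D = 2 \left(-5\right) = -10$)
$Y{\left(l,z \right)} = 2 z$
$C{\left(-13 \right)} - 55 Y{\left(D,\frac{1}{17 + 19} \right)} = \left(22 - -13\right) - 55 \frac{2}{17 + 19} = \left(22 + 13\right) - 55 \cdot \frac{2}{36} = 35 - 55 \cdot 2 \cdot \frac{1}{36} = 35 - \frac{55}{18} = \frac{575}{18}$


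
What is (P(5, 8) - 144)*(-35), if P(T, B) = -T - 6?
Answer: 5425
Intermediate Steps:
P(T, B) = -6 - T
(P(5, 8) - 144)*(-35) = ((-6 - 1*5) - 144)*(-35) = ((-6 - 5) - 144)*(-35) = (-11 - 144)*(-35) = -155*(-35) = 5425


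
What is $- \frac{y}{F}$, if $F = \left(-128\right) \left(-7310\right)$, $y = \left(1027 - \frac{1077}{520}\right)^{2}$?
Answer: $- \frac{284049559369}{253007872000} \approx -1.1227$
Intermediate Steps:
$y = \frac{284049559369}{270400}$ ($y = \left(1027 - \frac{1077}{520}\right)^{2} = \left(\frac{532963}{520}\right)^{2} = \frac{284049559369}{270400} \approx 1.0505 \cdot 10^{6}$)
$F = 935680$
$- \frac{y}{F} = - \frac{284049559369}{270400 \cdot 935680} = \left(-1\right) \frac{284049559369}{253007872000} = - \frac{284049559369}{253007872000}$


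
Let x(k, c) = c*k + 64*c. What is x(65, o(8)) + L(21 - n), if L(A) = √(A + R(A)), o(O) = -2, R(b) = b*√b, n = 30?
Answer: -258 + 3*√(-1 - 3*I) ≈ -254.88 - 4.3278*I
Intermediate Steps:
R(b) = b^(3/2)
x(k, c) = 64*c + c*k
L(A) = √(A + A^(3/2))
x(65, o(8)) + L(21 - n) = -2*(64 + 65) + √((21 - 1*30) + (21 - 1*30)^(3/2)) = -2*129 + √((21 - 30) + (21 - 30)^(3/2)) = -258 + √(-9 + (-9)^(3/2)) = -258 + √(-9 - 27*I)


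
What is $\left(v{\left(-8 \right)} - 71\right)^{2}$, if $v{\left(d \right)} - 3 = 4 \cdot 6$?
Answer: $1936$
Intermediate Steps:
$v{\left(d \right)} = 27$ ($v{\left(d \right)} = 3 + 4 \cdot 6 = 3 + 24 = 27$)
$\left(v{\left(-8 \right)} - 71\right)^{2} = \left(27 - 71\right)^{2} = \left(-44\right)^{2} = 1936$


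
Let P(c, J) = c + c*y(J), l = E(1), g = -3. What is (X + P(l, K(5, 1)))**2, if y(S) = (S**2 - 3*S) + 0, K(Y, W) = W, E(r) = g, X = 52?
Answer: 3025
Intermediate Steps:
E(r) = -3
l = -3
y(S) = S**2 - 3*S
P(c, J) = c + J*c*(-3 + J) (P(c, J) = c + c*(J*(-3 + J)) = c + J*c*(-3 + J))
(X + P(l, K(5, 1)))**2 = (52 - 3*(1 + 1*(-3 + 1)))**2 = (52 - 3*(1 + 1*(-2)))**2 = (52 - 3*(1 - 2))**2 = (52 - 3*(-1))**2 = (52 + 3)**2 = 55**2 = 3025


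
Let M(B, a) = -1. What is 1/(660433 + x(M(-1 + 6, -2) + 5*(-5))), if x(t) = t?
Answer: 1/660407 ≈ 1.5142e-6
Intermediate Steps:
1/(660433 + x(M(-1 + 6, -2) + 5*(-5))) = 1/(660433 + (-1 + 5*(-5))) = 1/(660433 + (-1 - 25)) = 1/(660433 - 26) = 1/660407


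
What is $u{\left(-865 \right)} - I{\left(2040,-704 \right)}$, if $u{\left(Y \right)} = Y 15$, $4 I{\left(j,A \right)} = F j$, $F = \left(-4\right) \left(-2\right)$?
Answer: $-17055$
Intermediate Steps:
$F = 8$
$I{\left(j,A \right)} = 2 j$ ($I{\left(j,A \right)} = \frac{8 j}{4} = 2 j$)
$u{\left(Y \right)} = 15 Y$
$u{\left(-865 \right)} - I{\left(2040,-704 \right)} = 15 \left(-865\right) - 2 \cdot 2040 = -12975 - 4080 = -17055$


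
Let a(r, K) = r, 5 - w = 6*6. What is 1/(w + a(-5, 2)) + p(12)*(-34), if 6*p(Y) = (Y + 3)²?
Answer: -45901/36 ≈ -1275.0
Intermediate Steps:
w = -31 (w = 5 - 6*6 = 5 - 1*36 = 5 - 36 = -31)
p(Y) = (3 + Y)²/6 (p(Y) = (Y + 3)²/6 = (3 + Y)²/6)
1/(w + a(-5, 2)) + p(12)*(-34) = 1/(-31 - 5) + ((3 + 12)²/6)*(-34) = 1/(-36) + ((⅙)*15²)*(-34) = -1/36 + ((⅙)*225)*(-34) = -1/36 + (75/2)*(-34) = -1/36 - 1275 = -45901/36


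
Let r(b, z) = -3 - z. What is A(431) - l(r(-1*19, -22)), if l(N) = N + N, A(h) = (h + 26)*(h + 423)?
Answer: 390240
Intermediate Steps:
A(h) = (26 + h)*(423 + h)
l(N) = 2*N
A(431) - l(r(-1*19, -22)) = (10998 + 431² + 449*431) - 2*(-3 - 1*(-22)) = (10998 + 185761 + 193519) - 2*(-3 + 22) = 390278 - 2*19 = 390278 - 1*38 = 390278 - 38 = 390240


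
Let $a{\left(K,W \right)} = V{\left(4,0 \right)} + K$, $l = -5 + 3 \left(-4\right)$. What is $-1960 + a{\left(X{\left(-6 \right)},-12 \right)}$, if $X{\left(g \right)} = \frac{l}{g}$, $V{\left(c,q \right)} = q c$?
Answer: $- \frac{11743}{6} \approx -1957.2$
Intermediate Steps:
$V{\left(c,q \right)} = c q$
$l = -17$ ($l = -5 - 12 = -17$)
$X{\left(g \right)} = - \frac{17}{g}$
$a{\left(K,W \right)} = K$ ($a{\left(K,W \right)} = 4 \cdot 0 + K = 0 + K = K$)
$-1960 + a{\left(X{\left(-6 \right)},-12 \right)} = -1960 - \frac{17}{-6} = -1960 - - \frac{17}{6} = -1960 + \frac{17}{6} = - \frac{11743}{6}$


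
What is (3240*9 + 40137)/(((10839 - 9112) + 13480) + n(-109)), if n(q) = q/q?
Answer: 69297/15208 ≈ 4.5566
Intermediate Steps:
n(q) = 1
(3240*9 + 40137)/(((10839 - 9112) + 13480) + n(-109)) = (3240*9 + 40137)/(((10839 - 9112) + 13480) + 1) = (29160 + 40137)/((1727 + 13480) + 1) = 69297/(15207 + 1) = 69297/15208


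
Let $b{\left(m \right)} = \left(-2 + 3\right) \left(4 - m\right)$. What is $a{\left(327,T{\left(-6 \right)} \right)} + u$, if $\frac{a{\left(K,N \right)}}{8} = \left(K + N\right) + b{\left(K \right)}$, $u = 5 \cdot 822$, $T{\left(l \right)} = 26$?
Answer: $4350$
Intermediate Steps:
$b{\left(m \right)} = 4 - m$ ($b{\left(m \right)} = 1 \left(4 - m\right) = 4 - m$)
$u = 4110$
$a{\left(K,N \right)} = 32 + 8 N$ ($a{\left(K,N \right)} = 8 \left(\left(K + N\right) - \left(-4 + K\right)\right) = 8 \left(4 + N\right) = 32 + 8 N$)
$a{\left(327,T{\left(-6 \right)} \right)} + u = \left(32 + 8 \cdot 26\right) + 4110 = \left(32 + 208\right) + 4110 = 240 + 4110 = 4350$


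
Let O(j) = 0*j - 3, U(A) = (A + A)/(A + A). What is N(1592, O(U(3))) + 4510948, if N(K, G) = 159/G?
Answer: 4510895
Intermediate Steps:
U(A) = 1 (U(A) = (2*A)/((2*A)) = (2*A)*(1/(2*A)) = 1)
O(j) = -3 (O(j) = 0 - 3 = -3)
N(1592, O(U(3))) + 4510948 = 159/(-3) + 4510948 = 159*(-⅓) + 4510948 = -53 + 4510948 = 4510895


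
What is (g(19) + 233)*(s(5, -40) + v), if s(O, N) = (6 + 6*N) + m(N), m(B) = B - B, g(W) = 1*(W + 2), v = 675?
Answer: 112014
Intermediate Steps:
g(W) = 2 + W (g(W) = 1*(2 + W) = 2 + W)
m(B) = 0
s(O, N) = 6 + 6*N (s(O, N) = (6 + 6*N) + 0 = 6 + 6*N)
(g(19) + 233)*(s(5, -40) + v) = ((2 + 19) + 233)*((6 + 6*(-40)) + 675) = (21 + 233)*((6 - 240) + 675) = 254*(-234 + 675) = 254*441 = 112014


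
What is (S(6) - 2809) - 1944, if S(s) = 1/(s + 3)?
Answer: -42776/9 ≈ -4752.9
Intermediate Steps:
S(s) = 1/(3 + s)
(S(6) - 2809) - 1944 = (1/(3 + 6) - 2809) - 1944 = (1/9 - 2809) - 1944 = -25280/9 - 1944 = -42776/9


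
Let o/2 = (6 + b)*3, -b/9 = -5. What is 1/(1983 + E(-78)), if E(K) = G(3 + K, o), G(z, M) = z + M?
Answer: 1/2214 ≈ 0.00045167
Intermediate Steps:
b = 45 (b = -9*(-5) = 45)
o = 306 (o = 2*((6 + 45)*3) = 2*(51*3) = 2*153 = 306)
G(z, M) = M + z
E(K) = 309 + K (E(K) = 306 + (3 + K) = 309 + K)
1/(1983 + E(-78)) = 1/(1983 + (309 - 78)) = 1/(1983 + 231) = 1/2214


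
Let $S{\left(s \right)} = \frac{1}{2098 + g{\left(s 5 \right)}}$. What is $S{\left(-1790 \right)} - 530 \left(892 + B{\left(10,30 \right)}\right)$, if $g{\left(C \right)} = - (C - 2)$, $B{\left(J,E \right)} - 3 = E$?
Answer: $- \frac{5417262499}{11050} \approx -4.9025 \cdot 10^{5}$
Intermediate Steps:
$B{\left(J,E \right)} = 3 + E$
$g{\left(C \right)} = 2 - C$ ($g{\left(C \right)} = - (-2 + C) = 2 - C$)
$S{\left(s \right)} = \frac{1}{2100 - 5 s}$ ($S{\left(s \right)} = \frac{1}{2098 - \left(-2 + s 5\right)} = \frac{1}{2098 - \left(-2 + 5 s\right)} = \frac{1}{2100 - 5 s}$)
$S{\left(-1790 \right)} - 530 \left(892 + B{\left(10,30 \right)}\right) = - \frac{1}{-2100 + 5 \left(-1790\right)} - 530 \left(892 + \left(3 + 30\right)\right) = - \frac{1}{-2100 - 8950} - 530 \left(892 + 33\right) = - \frac{1}{-11050} - 490250 = \left(-1\right) \left(- \frac{1}{11050}\right) - 490250 = \frac{1}{11050} - 490250 = - \frac{5417262499}{11050}$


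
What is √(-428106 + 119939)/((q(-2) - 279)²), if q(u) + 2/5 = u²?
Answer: 25*I*√308167/1896129 ≈ 0.0073192*I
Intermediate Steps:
q(u) = -⅖ + u²
√(-428106 + 119939)/((q(-2) - 279)²) = √(-428106 + 119939)/(((-⅖ + (-2)²) - 279)²) = √(-308167)/(((-⅖ + 4) - 279)²) = (I*√308167)/((18/5 - 279)²) = (I*√308167)/((-1377/5)²) = (I*√308167)/(1896129/25) = (I*√308167)*(25/1896129) = 25*I*√308167/1896129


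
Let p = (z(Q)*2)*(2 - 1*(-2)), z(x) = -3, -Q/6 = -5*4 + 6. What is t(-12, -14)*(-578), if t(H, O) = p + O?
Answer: 21964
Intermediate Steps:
Q = 84 (Q = -6*(-5*4 + 6) = -6*(-20 + 6) = -6*(-14) = 84)
p = -24 (p = (-3*2)*(2 - 1*(-2)) = -6*(2 + 2) = -6*4 = -24)
t(H, O) = -24 + O
t(-12, -14)*(-578) = (-24 - 14)*(-578) = -38*(-578) = 21964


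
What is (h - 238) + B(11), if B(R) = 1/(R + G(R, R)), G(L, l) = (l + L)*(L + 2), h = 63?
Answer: -51974/297 ≈ -175.00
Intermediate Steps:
G(L, l) = (2 + L)*(L + l) (G(L, l) = (L + l)*(2 + L) = (2 + L)*(L + l))
B(R) = 1/(2*R**2 + 5*R) (B(R) = 1/(R + (R**2 + 2*R + 2*R + R*R)) = 1/(R + (R**2 + 2*R + 2*R + R**2)) = 1/(R + (2*R**2 + 4*R)) = 1/(2*R**2 + 5*R))
(h - 238) + B(11) = (63 - 238) + 1/(11*(5 + 2*11)) = -175 + 1/(11*(5 + 22)) = -175 + (1/11)/27 = -175 + (1/11)*(1/27) = -175 + 1/297 = -51974/297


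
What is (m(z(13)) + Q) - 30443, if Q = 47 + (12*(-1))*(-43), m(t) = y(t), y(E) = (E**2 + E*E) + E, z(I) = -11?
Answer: -29649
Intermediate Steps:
y(E) = E + 2*E**2 (y(E) = (E**2 + E**2) + E = 2*E**2 + E = E + 2*E**2)
m(t) = t*(1 + 2*t)
Q = 563 (Q = 47 - 12*(-43) = 47 + 516 = 563)
(m(z(13)) + Q) - 30443 = (-11*(1 + 2*(-11)) + 563) - 30443 = (-11*(1 - 22) + 563) - 30443 = (-11*(-21) + 563) - 30443 = (231 + 563) - 30443 = 794 - 30443 = -29649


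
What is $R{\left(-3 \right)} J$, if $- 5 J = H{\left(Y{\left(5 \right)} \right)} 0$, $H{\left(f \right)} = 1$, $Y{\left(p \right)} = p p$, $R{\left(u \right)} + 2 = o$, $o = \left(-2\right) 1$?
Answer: $0$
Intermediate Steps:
$o = -2$
$R{\left(u \right)} = -4$ ($R{\left(u \right)} = -2 - 2 = -4$)
$Y{\left(p \right)} = p^{2}$
$J = 0$ ($J = - \frac{1 \cdot 0}{5} = \left(- \frac{1}{5}\right) 0 = 0$)
$R{\left(-3 \right)} J = \left(-4\right) 0 = 0$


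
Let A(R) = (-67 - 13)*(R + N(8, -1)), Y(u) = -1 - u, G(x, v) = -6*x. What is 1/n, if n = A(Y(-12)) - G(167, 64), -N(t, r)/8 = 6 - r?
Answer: 1/4602 ≈ 0.00021730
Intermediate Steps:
N(t, r) = -48 + 8*r (N(t, r) = -8*(6 - r) = -48 + 8*r)
A(R) = 4480 - 80*R (A(R) = (-67 - 13)*(R + (-48 + 8*(-1))) = -80*(R + (-48 - 8)) = -80*(R - 56) = -80*(-56 + R) = 4480 - 80*R)
n = 4602 (n = (4480 - 80*(-1 - 1*(-12))) - (-6)*167 = (4480 - 80*(-1 + 12)) - 1*(-1002) = (4480 - 80*11) + 1002 = (4480 - 880) + 1002 = 3600 + 1002 = 4602)
1/n = 1/4602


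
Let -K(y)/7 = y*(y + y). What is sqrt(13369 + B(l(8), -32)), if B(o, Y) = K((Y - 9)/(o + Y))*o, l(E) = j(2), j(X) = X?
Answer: sqrt(2996258)/15 ≈ 115.40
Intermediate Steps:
l(E) = 2
K(y) = -14*y**2 (K(y) = -7*y*(y + y) = -7*y*2*y = -14*y**2)
B(o, Y) = -14*o*(-9 + Y)**2/(Y + o)**2 (B(o, Y) = (-14*(Y - 9)**2/(o + Y)**2)*o = (-14*(-9 + Y)**2/(Y + o)**2)*o = -14*o*(-9 + Y)**2/(Y + o)**2)
sqrt(13369 + B(l(8), -32)) = sqrt(13369 - 14*2*(-9 - 32)**2/(-32 + 2)**2) = sqrt(13369 - 14*2*(-41)**2/(-30)**2) = sqrt(13369 - 14*2*1681*1/900) = sqrt(13369 - 11767/225) = sqrt(2996258/225) = sqrt(2996258)/15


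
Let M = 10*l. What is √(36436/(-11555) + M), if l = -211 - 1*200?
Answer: I*√549180100730/11555 ≈ 64.134*I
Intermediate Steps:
l = -411 (l = -211 - 200 = -411)
M = -4110 (M = 10*(-411) = -4110)
√(36436/(-11555) + M) = √(36436/(-11555) - 4110) = √(36436*(-1/11555) - 4110) = √(-36436/11555 - 4110) = √(-47527486/11555) = I*√549180100730/11555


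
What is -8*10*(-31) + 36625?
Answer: 39105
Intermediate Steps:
-8*10*(-31) + 36625 = -80*(-31) + 36625 = 2480 + 36625 = 39105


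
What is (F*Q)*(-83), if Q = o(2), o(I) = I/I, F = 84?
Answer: -6972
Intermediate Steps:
o(I) = 1
Q = 1
(F*Q)*(-83) = (84*1)*(-83) = 84*(-83) = -6972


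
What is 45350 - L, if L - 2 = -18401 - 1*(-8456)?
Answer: 55293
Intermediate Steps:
L = -9943 (L = 2 + (-18401 - 1*(-8456)) = 2 + (-18401 + 8456) = 2 - 9945 = -9943)
45350 - L = 45350 - 1*(-9943) = 45350 + 9943 = 55293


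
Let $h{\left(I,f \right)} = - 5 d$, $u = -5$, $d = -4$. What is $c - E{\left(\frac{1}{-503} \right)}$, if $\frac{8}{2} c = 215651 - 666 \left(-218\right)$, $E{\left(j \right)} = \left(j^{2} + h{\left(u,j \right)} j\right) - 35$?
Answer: $\frac{91330976047}{1012036} \approx 90245.0$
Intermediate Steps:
$h{\left(I,f \right)} = 20$ ($h{\left(I,f \right)} = \left(-5\right) \left(-4\right) = 20$)
$E{\left(j \right)} = -35 + j^{2} + 20 j$ ($E{\left(j \right)} = \left(j^{2} + 20 j\right) - 35 = -35 + j^{2} + 20 j$)
$c = \frac{360839}{4}$ ($c = \frac{215651 - 666 \left(-218\right)}{4} = \frac{215651 - -145188}{4} = \frac{215651 + 145188}{4} = \frac{1}{4} \cdot 360839 = \frac{360839}{4} \approx 90210.0$)
$c - E{\left(\frac{1}{-503} \right)} = \frac{360839}{4} - \left(-35 + \left(\frac{1}{-503}\right)^{2} + \frac{20}{-503}\right) = \frac{360839}{4} - \left(-35 + \left(- \frac{1}{503}\right)^{2} + 20 \left(- \frac{1}{503}\right)\right) = \frac{360839}{4} - \left(-35 + \frac{1}{253009} - \frac{20}{503}\right) = \frac{360839}{4} - - \frac{8865374}{253009} = \frac{360839}{4} + \frac{8865374}{253009} = \frac{91330976047}{1012036}$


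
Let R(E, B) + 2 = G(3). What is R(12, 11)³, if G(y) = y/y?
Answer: -1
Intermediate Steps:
G(y) = 1
R(E, B) = -1 (R(E, B) = -2 + 1 = -1)
R(12, 11)³ = (-1)³ = -1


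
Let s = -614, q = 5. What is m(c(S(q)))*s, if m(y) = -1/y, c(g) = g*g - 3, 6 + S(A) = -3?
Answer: 307/39 ≈ 7.8718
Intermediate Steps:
S(A) = -9 (S(A) = -6 - 3 = -9)
c(g) = -3 + g**2 (c(g) = g**2 - 3 = -3 + g**2)
m(c(S(q)))*s = -1/(-3 + (-9)**2)*(-614) = -1/(-3 + 81)*(-614) = -1/78*(-614) = 307/39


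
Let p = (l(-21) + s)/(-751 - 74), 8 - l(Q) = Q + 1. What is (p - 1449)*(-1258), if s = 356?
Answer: 501442574/275 ≈ 1.8234e+6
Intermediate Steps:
l(Q) = 7 - Q (l(Q) = 8 - (Q + 1) = 8 - (1 + Q) = 8 + (-1 - Q) = 7 - Q)
p = -128/275 (p = ((7 - 1*(-21)) + 356)/(-751 - 74) = ((7 + 21) + 356)/(-825) = (28 + 356)*(-1/825) = 384*(-1/825) = -128/275 ≈ -0.46545)
(p - 1449)*(-1258) = (-128/275 - 1449)*(-1258) = -398603/275*(-1258) = 501442574/275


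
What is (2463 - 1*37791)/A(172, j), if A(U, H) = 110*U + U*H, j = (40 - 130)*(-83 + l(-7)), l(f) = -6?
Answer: -1104/43645 ≈ -0.025295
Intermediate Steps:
j = 8010 (j = (40 - 130)*(-83 - 6) = -90*(-89) = 8010)
A(U, H) = 110*U + H*U
(2463 - 1*37791)/A(172, j) = (2463 - 1*37791)/((172*(110 + 8010))) = (2463 - 37791)/((172*8120)) = -35328/1396640 = -35328*1/1396640 = -1104/43645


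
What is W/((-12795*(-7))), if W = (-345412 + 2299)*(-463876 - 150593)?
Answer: 70277433999/29855 ≈ 2.3540e+6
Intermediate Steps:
W = 210832301997 (W = -343113*(-614469) = 210832301997)
W/((-12795*(-7))) = 210832301997/((-12795*(-7))) = 210832301997/89565 = 210832301997*(1/89565) = 70277433999/29855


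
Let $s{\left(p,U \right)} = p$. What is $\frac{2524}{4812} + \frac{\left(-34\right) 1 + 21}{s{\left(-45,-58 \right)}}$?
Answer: $\frac{14678}{18045} \approx 0.81341$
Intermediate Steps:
$\frac{2524}{4812} + \frac{\left(-34\right) 1 + 21}{s{\left(-45,-58 \right)}} = \frac{2524}{4812} + \frac{\left(-34\right) 1 + 21}{-45} = 2524 \cdot \frac{1}{4812} + \left(-34 + 21\right) \left(- \frac{1}{45}\right) = \frac{631}{1203} - - \frac{13}{45} = \frac{631}{1203} + \frac{13}{45} = \frac{14678}{18045}$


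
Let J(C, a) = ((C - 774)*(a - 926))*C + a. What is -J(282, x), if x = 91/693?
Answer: -1156128527/9 ≈ -1.2846e+8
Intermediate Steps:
x = 13/99 (x = 91*(1/693) = 13/99 ≈ 0.13131)
J(C, a) = a + C*(-926 + a)*(-774 + C) (J(C, a) = ((-774 + C)*(-926 + a))*C + a = ((-926 + a)*(-774 + C))*C + a = C*(-926 + a)*(-774 + C) + a = a + C*(-926 + a)*(-774 + C))
-J(282, x) = -(13/99 - 926*282² + 716724*282 + (13/99)*282² - 774*282*13/99) = -(13/99 - 926*79524 + 202116168 + (13/99)*79524 - 315276/11) = -(13/99 - 73639224 + 202116168 + 114868/11 - 315276/11) = -1*1156128527/9 = -1156128527/9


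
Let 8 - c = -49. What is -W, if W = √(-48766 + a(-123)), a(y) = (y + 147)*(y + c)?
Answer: -5*I*√2014 ≈ -224.39*I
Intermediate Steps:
c = 57 (c = 8 - 1*(-49) = 8 + 49 = 57)
a(y) = (57 + y)*(147 + y) (a(y) = (y + 147)*(y + 57) = (147 + y)*(57 + y) = (57 + y)*(147 + y))
W = 5*I*√2014 (W = √(-48766 + (8379 + (-123)² + 204*(-123))) = √(-48766 + (8379 + 15129 - 25092)) = √(-48766 - 1584) = √(-50350) = 5*I*√2014 ≈ 224.39*I)
-W = -5*I*√2014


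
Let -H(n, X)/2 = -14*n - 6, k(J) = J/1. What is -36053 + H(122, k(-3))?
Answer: -32625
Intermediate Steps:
k(J) = J (k(J) = J*1 = J)
H(n, X) = 12 + 28*n (H(n, X) = -2*(-14*n - 6) = -2*(-6 - 14*n) = 12 + 28*n)
-36053 + H(122, k(-3)) = -36053 + (12 + 28*122) = -36053 + (12 + 3416) = -36053 + 3428 = -32625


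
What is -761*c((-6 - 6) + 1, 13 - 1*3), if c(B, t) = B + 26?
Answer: -11415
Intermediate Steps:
c(B, t) = 26 + B
-761*c((-6 - 6) + 1, 13 - 1*3) = -761*(26 + ((-6 - 6) + 1)) = -761*(26 + (-12 + 1)) = -761*(26 - 11) = -761*15 = -11415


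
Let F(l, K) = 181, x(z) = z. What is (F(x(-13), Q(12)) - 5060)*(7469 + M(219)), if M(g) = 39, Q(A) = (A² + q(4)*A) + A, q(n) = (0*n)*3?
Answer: -36631532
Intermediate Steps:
q(n) = 0 (q(n) = 0*3 = 0)
Q(A) = A + A² (Q(A) = (A² + 0*A) + A = (A² + 0) + A = A² + A = A + A²)
(F(x(-13), Q(12)) - 5060)*(7469 + M(219)) = (181 - 5060)*(7469 + 39) = -4879*7508 = -36631532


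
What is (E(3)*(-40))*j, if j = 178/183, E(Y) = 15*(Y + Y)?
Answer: -213600/61 ≈ -3501.6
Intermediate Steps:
E(Y) = 30*Y (E(Y) = 15*(2*Y) = 30*Y)
j = 178/183 (j = 178*(1/183) = 178/183 ≈ 0.97268)
(E(3)*(-40))*j = ((30*3)*(-40))*(178/183) = (90*(-40))*(178/183) = -3600*178/183 = -213600/61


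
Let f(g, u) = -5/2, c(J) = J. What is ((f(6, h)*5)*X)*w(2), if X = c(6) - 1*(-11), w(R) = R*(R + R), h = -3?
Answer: -1700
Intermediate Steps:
w(R) = 2*R**2 (w(R) = R*(2*R) = 2*R**2)
f(g, u) = -5/2 (f(g, u) = -5*1/2 = -5/2)
X = 17 (X = 6 - 1*(-11) = 6 + 11 = 17)
((f(6, h)*5)*X)*w(2) = (-5/2*5*17)*(2*2**2) = (-25/2*17)*(2*4) = -425/2*8 = -1700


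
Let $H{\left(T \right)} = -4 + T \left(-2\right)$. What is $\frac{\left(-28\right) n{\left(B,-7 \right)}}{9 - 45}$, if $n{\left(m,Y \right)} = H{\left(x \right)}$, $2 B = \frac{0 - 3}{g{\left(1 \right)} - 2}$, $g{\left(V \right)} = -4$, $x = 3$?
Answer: $- \frac{70}{9} \approx -7.7778$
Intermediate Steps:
$H{\left(T \right)} = -4 - 2 T$
$B = \frac{1}{4}$ ($B = \frac{\left(0 - 3\right) \frac{1}{-4 - 2}}{2} = \frac{\left(-3\right) \frac{1}{-6}}{2} = \frac{\left(-3\right) \left(- \frac{1}{6}\right)}{2} = \frac{1}{2} \cdot \frac{1}{2} = \frac{1}{4} \approx 0.25$)
$n{\left(m,Y \right)} = -10$ ($n{\left(m,Y \right)} = -4 - 6 = -10$)
$\frac{\left(-28\right) n{\left(B,-7 \right)}}{9 - 45} = \frac{\left(-28\right) \left(-10\right)}{9 - 45} = \frac{280}{-36} = 280 \left(- \frac{1}{36}\right) = - \frac{70}{9}$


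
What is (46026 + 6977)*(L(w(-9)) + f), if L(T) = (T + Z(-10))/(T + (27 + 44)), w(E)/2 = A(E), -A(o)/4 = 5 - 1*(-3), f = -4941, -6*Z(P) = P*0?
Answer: -1836606953/7 ≈ -2.6237e+8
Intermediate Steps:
Z(P) = 0 (Z(P) = -P*0/6 = -1/6*0 = 0)
A(o) = -32 (A(o) = -4*(5 - 1*(-3)) = -4*(5 + 3) = -4*8 = -32)
w(E) = -64 (w(E) = 2*(-32) = -64)
L(T) = T/(71 + T) (L(T) = (T + 0)/(T + (27 + 44)) = T/(T + 71) = T/(71 + T))
(46026 + 6977)*(L(w(-9)) + f) = (46026 + 6977)*(-64/(71 - 64) - 4941) = 53003*(-64/7 - 4941) = 53003*(-34651/7) = -1836606953/7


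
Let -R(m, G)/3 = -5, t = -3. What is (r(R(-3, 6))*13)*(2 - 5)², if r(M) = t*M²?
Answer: -78975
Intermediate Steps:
R(m, G) = 15 (R(m, G) = -3*(-5) = 15)
r(M) = -3*M²
(r(R(-3, 6))*13)*(2 - 5)² = (-3*15²*13)*(2 - 5)² = (-3*225*13)*(-3)² = -675*13*9 = -8775*9 = -78975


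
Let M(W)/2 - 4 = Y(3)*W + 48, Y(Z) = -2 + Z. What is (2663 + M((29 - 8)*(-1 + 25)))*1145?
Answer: 4322375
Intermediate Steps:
M(W) = 104 + 2*W (M(W) = 8 + 2*((-2 + 3)*W + 48) = 8 + 2*(1*W + 48) = 8 + 2*(W + 48) = 8 + 2*(48 + W) = 8 + (96 + 2*W) = 104 + 2*W)
(2663 + M((29 - 8)*(-1 + 25)))*1145 = (2663 + (104 + 2*((29 - 8)*(-1 + 25))))*1145 = (2663 + (104 + 2*(21*24)))*1145 = (2663 + (104 + 2*504))*1145 = (2663 + (104 + 1008))*1145 = (2663 + 1112)*1145 = 3775*1145 = 4322375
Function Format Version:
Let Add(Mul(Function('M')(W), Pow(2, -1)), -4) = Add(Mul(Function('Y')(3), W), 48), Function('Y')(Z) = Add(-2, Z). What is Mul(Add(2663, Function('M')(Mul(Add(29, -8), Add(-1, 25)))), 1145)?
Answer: 4322375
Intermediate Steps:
Function('M')(W) = Add(104, Mul(2, W)) (Function('M')(W) = Add(8, Mul(2, Add(Mul(Add(-2, 3), W), 48))) = Add(8, Mul(2, Add(Mul(1, W), 48))) = Add(8, Mul(2, Add(W, 48))) = Add(8, Mul(2, Add(48, W))) = Add(8, Add(96, Mul(2, W))) = Add(104, Mul(2, W)))
Mul(Add(2663, Function('M')(Mul(Add(29, -8), Add(-1, 25)))), 1145) = Mul(Add(2663, Add(104, Mul(2, Mul(Add(29, -8), Add(-1, 25))))), 1145) = Mul(Add(2663, Add(104, Mul(2, Mul(21, 24)))), 1145) = Mul(Add(2663, Add(104, Mul(2, 504))), 1145) = Mul(Add(2663, Add(104, 1008)), 1145) = Mul(Add(2663, 1112), 1145) = Mul(3775, 1145) = 4322375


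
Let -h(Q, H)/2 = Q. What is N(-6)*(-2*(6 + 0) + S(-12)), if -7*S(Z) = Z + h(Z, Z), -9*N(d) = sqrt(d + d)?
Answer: 64*I*sqrt(3)/21 ≈ 5.2786*I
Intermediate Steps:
h(Q, H) = -2*Q
N(d) = -sqrt(2)*sqrt(d)/9 (N(d) = -sqrt(d + d)/9 = -sqrt(2)*sqrt(d)/9)
S(Z) = Z/7 (S(Z) = -(Z - 2*Z)/7 = -(-1)*Z/7 = Z/7)
N(-6)*(-2*(6 + 0) + S(-12)) = (-sqrt(2)*sqrt(-6)/9)*(-2*(6 + 0) + (1/7)*(-12)) = (-sqrt(2)*I*sqrt(6)/9)*(-2*6 - 12/7) = (-2*I*sqrt(3)/9)*(-12 - 12/7) = -2*I*sqrt(3)/9*(-96/7) = 64*I*sqrt(3)/21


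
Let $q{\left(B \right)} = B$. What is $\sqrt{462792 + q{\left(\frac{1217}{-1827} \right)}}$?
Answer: $\frac{\sqrt{171640512701}}{609} \approx 680.29$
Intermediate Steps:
$\sqrt{462792 + q{\left(\frac{1217}{-1827} \right)}} = \sqrt{462792 + \frac{1217}{-1827}} = \sqrt{462792 + 1217 \left(- \frac{1}{1827}\right)} = \sqrt{462792 - \frac{1217}{1827}} = \sqrt{\frac{845519767}{1827}} = \frac{\sqrt{171640512701}}{609}$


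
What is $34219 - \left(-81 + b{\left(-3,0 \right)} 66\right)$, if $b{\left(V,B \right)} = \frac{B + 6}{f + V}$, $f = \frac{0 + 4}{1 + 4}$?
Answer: $34480$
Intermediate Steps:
$f = \frac{4}{5} \approx 0.8$
$b{\left(V,B \right)} = \frac{6 + B}{\frac{4}{5} + V}$ ($b{\left(V,B \right)} = \frac{B + 6}{\frac{4}{5} + V} = \frac{6 + B}{\frac{4}{5} + V}$)
$34219 - \left(-81 + b{\left(-3,0 \right)} 66\right) = 34219 - \left(-81 + \frac{5 \left(6 + 0\right)}{4 + 5 \left(-3\right)} 66\right) = 34219 - \left(-81 + 5 \frac{1}{4 - 15} \cdot 6 \cdot 66\right) = 34219 - \left(-81 + 5 \frac{1}{-11} \cdot 6 \cdot 66\right) = 34219 - \left(-81 + 5 \left(- \frac{1}{11}\right) 6 \cdot 66\right) = 34219 - \left(-81 - 180\right) = 34219 - -261 = 34219 + 261 = 34480$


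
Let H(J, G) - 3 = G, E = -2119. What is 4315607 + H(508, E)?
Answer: 4313491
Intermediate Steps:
H(J, G) = 3 + G
4315607 + H(508, E) = 4315607 + (3 - 2119) = 4315607 - 2116 = 4313491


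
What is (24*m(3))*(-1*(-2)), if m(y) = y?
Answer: 144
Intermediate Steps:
(24*m(3))*(-1*(-2)) = (24*3)*(-1*(-2)) = 72*2 = 144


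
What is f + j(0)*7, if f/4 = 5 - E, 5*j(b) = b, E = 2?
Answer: 12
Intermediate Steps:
j(b) = b/5
f = 12 (f = 4*(5 - 1*2) = 4*(5 - 2) = 4*3 = 12)
f + j(0)*7 = 12 + ((⅕)*0)*7 = 12 + 0*7 = 12 + 0 = 12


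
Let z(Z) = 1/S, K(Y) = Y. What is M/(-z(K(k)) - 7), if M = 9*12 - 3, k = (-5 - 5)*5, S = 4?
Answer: -420/29 ≈ -14.483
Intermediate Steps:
k = -50 (k = -10*5 = -50)
z(Z) = ¼ (z(Z) = 1/4 = ¼)
M = 105 (M = 108 - 3 = 105)
M/(-z(K(k)) - 7) = 105/(-1*¼ - 7) = 105/(-¼ - 7) = 105/(-29/4) = 105*(-4/29) = -420/29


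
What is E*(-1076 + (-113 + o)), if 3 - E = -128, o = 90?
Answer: -143969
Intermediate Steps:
E = 131 (E = 3 - 1*(-128) = 3 + 128 = 131)
E*(-1076 + (-113 + o)) = 131*(-1076 + (-113 + 90)) = 131*(-1076 - 23) = 131*(-1099) = -143969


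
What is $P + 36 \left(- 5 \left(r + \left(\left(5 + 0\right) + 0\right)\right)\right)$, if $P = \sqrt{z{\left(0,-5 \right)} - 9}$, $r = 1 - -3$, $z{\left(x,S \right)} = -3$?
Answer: $-1620 + 2 i \sqrt{3} \approx -1620.0 + 3.4641 i$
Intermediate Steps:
$r = 4$ ($r = 1 + 3 = 4$)
$P = 2 i \sqrt{3}$ ($P = \sqrt{-3 - 9} = \sqrt{-12} = 2 i \sqrt{3} \approx 3.4641 i$)
$P + 36 \left(- 5 \left(r + \left(\left(5 + 0\right) + 0\right)\right)\right) = 2 i \sqrt{3} + 36 \left(- 5 \left(4 + \left(\left(5 + 0\right) + 0\right)\right)\right) = 2 i \sqrt{3} + 36 \left(- 5 \left(4 + \left(5 + 0\right)\right)\right) = 2 i \sqrt{3} + 36 \left(- 5 \left(4 + 5\right)\right) = 2 i \sqrt{3} + 36 \left(\left(-5\right) 9\right) = 2 i \sqrt{3} + 36 \left(-45\right) = 2 i \sqrt{3} - 1620 = -1620 + 2 i \sqrt{3}$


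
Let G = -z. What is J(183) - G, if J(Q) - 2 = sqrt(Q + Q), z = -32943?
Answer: -32941 + sqrt(366) ≈ -32922.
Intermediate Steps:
J(Q) = 2 + sqrt(2)*sqrt(Q) (J(Q) = 2 + sqrt(Q + Q) = 2 + sqrt(2*Q) = 2 + sqrt(2)*sqrt(Q))
G = 32943 (G = -1*(-32943) = 32943)
J(183) - G = (2 + sqrt(2)*sqrt(183)) - 1*32943 = (2 + sqrt(366)) - 32943 = -32941 + sqrt(366)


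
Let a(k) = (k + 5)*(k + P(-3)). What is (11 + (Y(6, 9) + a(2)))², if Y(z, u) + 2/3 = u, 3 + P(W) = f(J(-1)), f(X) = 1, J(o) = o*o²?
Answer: 3364/9 ≈ 373.78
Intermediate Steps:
J(o) = o³
P(W) = -2 (P(W) = -3 + 1 = -2)
a(k) = (-2 + k)*(5 + k) (a(k) = (k + 5)*(k - 2) = (5 + k)*(-2 + k) = (-2 + k)*(5 + k))
Y(z, u) = -⅔ + u
(11 + (Y(6, 9) + a(2)))² = (11 + ((-⅔ + 9) + (-10 + 2² + 3*2)))² = (11 + (25/3 + (-10 + 4 + 6)))² = (11 + (25/3 + 0))² = (11 + 25/3)² = (58/3)² = 3364/9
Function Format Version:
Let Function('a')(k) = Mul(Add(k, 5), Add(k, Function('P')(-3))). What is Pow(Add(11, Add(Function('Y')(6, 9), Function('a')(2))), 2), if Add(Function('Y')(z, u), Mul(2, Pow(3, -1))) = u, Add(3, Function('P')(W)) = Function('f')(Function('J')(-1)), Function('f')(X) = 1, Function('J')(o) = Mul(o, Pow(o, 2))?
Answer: Rational(3364, 9) ≈ 373.78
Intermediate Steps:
Function('J')(o) = Pow(o, 3)
Function('P')(W) = -2 (Function('P')(W) = Add(-3, 1) = -2)
Function('a')(k) = Mul(Add(-2, k), Add(5, k)) (Function('a')(k) = Mul(Add(k, 5), Add(k, -2)) = Mul(Add(5, k), Add(-2, k)) = Mul(Add(-2, k), Add(5, k)))
Function('Y')(z, u) = Add(Rational(-2, 3), u)
Pow(Add(11, Add(Function('Y')(6, 9), Function('a')(2))), 2) = Pow(Add(11, Add(Add(Rational(-2, 3), 9), Add(-10, Pow(2, 2), Mul(3, 2)))), 2) = Pow(Add(11, Add(Rational(25, 3), Add(-10, 4, 6))), 2) = Pow(Add(11, Add(Rational(25, 3), 0)), 2) = Pow(Add(11, Rational(25, 3)), 2) = Pow(Rational(58, 3), 2) = Rational(3364, 9)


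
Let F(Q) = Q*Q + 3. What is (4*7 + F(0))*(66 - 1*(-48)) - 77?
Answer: 3457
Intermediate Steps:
F(Q) = 3 + Q**2 (F(Q) = Q**2 + 3 = 3 + Q**2)
(4*7 + F(0))*(66 - 1*(-48)) - 77 = (4*7 + (3 + 0**2))*(66 - 1*(-48)) - 77 = (28 + (3 + 0))*(66 + 48) - 77 = (28 + 3)*114 - 77 = 31*114 - 77 = 3534 - 77 = 3457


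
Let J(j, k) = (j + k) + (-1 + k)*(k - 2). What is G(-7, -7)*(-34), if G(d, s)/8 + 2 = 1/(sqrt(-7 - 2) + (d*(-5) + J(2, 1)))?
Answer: 780096/1453 + 816*I/1453 ≈ 536.89 + 0.5616*I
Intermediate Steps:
J(j, k) = j + k + (-1 + k)*(-2 + k) (J(j, k) = (j + k) + (-1 + k)*(-2 + k) = j + k + (-1 + k)*(-2 + k))
G(d, s) = -16 + 8/(3 - 5*d + 3*I) (G(d, s) = -16 + 8/(sqrt(-7 - 2) + (d*(-5) + (2 + 2 + 1**2 - 2*1))) = -16 + 8/(sqrt(-9) + (-5*d + (2 + 2 + 1 - 2))) = -16 + 8/(3*I + (-5*d + 3)) = -16 + 8/(3*I + (3 - 5*d)) = -16 + 8/(3 - 5*d + 3*I))
G(-7, -7)*(-34) = (8*(-5 - 6*I + 10*(-7))/(3 - 5*(-7) + 3*I))*(-34) = (8*(-5 - 6*I - 70)/(3 + 35 + 3*I))*(-34) = (8*(-75 - 6*I)/(38 + 3*I))*(-34) = (8*((38 - 3*I)/1453)*(-75 - 6*I))*(-34) = (8*(-75 - 6*I)*(38 - 3*I)/1453)*(-34) = -272*(-75 - 6*I)*(38 - 3*I)/1453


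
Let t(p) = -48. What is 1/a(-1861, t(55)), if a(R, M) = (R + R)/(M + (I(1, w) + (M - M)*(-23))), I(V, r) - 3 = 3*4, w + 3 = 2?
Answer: 33/3722 ≈ 0.0088662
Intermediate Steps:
w = -1 (w = -3 + 2 = -1)
I(V, r) = 15 (I(V, r) = 3 + 3*4 = 3 + 12 = 15)
a(R, M) = 2*R/(15 + M) (a(R, M) = (R + R)/(M + (15 + (M - M)*(-23))) = (2*R)/(M + (15 + 0*(-23))) = (2*R)/(M + (15 + 0)) = (2*R)/(M + 15) = (2*R)/(15 + M) = 2*R/(15 + M))
1/a(-1861, t(55)) = 1/(2*(-1861)/(15 - 48)) = 1/(2*(-1861)/(-33)) = 1/(2*(-1861)*(-1/33)) = 1/(3722/33) = 33/3722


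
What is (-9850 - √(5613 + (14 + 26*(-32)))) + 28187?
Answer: 18337 - √4795 ≈ 18268.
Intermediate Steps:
(-9850 - √(5613 + (14 + 26*(-32)))) + 28187 = (-9850 - √(5613 + (14 - 832))) + 28187 = (-9850 - √(5613 - 818)) + 28187 = (-9850 - √4795) + 28187 = 18337 - √4795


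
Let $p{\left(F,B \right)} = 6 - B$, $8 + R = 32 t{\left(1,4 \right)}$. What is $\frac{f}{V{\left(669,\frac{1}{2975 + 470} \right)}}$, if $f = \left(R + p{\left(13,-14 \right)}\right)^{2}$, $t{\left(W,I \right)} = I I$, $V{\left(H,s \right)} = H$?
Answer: $\frac{274576}{669} \approx 410.43$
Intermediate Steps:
$t{\left(W,I \right)} = I^{2}$
$R = 504$ ($R = -8 + 32 \cdot 4^{2} = -8 + 32 \cdot 16 = -8 + 512 = 504$)
$f = 274576$ ($f = \left(504 + \left(6 - -14\right)\right)^{2} = \left(504 + \left(6 + 14\right)\right)^{2} = \left(504 + 20\right)^{2} = 524^{2} = 274576$)
$\frac{f}{V{\left(669,\frac{1}{2975 + 470} \right)}} = \frac{274576}{669}$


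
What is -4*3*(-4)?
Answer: 48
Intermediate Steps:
-4*3*(-4) = -12*(-4) = 48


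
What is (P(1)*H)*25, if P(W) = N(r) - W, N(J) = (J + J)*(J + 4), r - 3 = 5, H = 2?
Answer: 9550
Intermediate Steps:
r = 8 (r = 3 + 5 = 8)
N(J) = 2*J*(4 + J) (N(J) = (2*J)*(4 + J) = 2*J*(4 + J))
P(W) = 192 - W (P(W) = 2*8*(4 + 8) - W = 2*8*12 - W = 192 - W)
(P(1)*H)*25 = ((192 - 1*1)*2)*25 = ((192 - 1)*2)*25 = (191*2)*25 = 382*25 = 9550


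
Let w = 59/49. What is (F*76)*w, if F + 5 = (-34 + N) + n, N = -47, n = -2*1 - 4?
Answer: -412528/49 ≈ -8418.9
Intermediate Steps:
n = -6 (n = -2 - 4 = -6)
F = -92 (F = -5 + ((-34 - 47) - 6) = -5 + (-81 - 6) = -5 - 87 = -92)
w = 59/49 (w = 59*(1/49) = 59/49 ≈ 1.2041)
(F*76)*w = -92*76*(59/49) = -6992*59/49 = -412528/49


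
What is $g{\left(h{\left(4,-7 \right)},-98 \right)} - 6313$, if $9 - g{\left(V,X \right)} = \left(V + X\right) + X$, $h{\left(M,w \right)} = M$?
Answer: $-6112$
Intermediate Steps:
$g{\left(V,X \right)} = 9 - V - 2 X$ ($g{\left(V,X \right)} = 9 - \left(\left(V + X\right) + X\right) = 9 - \left(V + 2 X\right) = 9 - V - 2 X$)
$g{\left(h{\left(4,-7 \right)},-98 \right)} - 6313 = \left(9 - 4 - -196\right) - 6313 = \left(9 - 4 + 196\right) - 6313 = 201 - 6313 = -6112$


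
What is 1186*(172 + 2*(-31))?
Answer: 130460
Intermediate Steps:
1186*(172 + 2*(-31)) = 1186*(172 - 62) = 1186*110 = 130460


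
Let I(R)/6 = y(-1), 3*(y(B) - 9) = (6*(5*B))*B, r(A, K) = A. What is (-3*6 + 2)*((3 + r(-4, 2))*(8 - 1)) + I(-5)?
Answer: 226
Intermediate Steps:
y(B) = 9 + 10*B² (y(B) = 9 + ((6*(5*B))*B)/3 = 9 + ((30*B)*B)/3 = 9 + (30*B²)/3 = 9 + 10*B²)
I(R) = 114 (I(R) = 6*(9 + 10*(-1)²) = 6*(9 + 10*1) = 6*(9 + 10) = 6*19 = 114)
(-3*6 + 2)*((3 + r(-4, 2))*(8 - 1)) + I(-5) = (-3*6 + 2)*((3 - 4)*(8 - 1)) + 114 = (-18 + 2)*(-1*7) + 114 = -16*(-7) + 114 = 112 + 114 = 226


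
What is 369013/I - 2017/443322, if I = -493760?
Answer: -82293747553/109447335360 ≈ -0.75190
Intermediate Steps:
369013/I - 2017/443322 = 369013/(-493760) - 2017/443322 = 369013*(-1/493760) - 2017*1/443322 = -369013/493760 - 2017/443322 = -82293747553/109447335360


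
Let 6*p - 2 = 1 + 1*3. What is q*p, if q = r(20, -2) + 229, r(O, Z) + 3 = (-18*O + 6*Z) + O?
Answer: -126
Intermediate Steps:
r(O, Z) = -3 - 17*O + 6*Z (r(O, Z) = -3 + ((-18*O + 6*Z) + O) = -3 + (-17*O + 6*Z) = -3 - 17*O + 6*Z)
q = -126 (q = (-3 - 17*20 + 6*(-2)) + 229 = (-3 - 340 - 12) + 229 = -355 + 229 = -126)
p = 1 (p = 1/3 + (1 + 1*3)/6 = 1/3 + (1 + 3)/6 = 1/3 + (1/6)*4 = 1/3 + 2/3 = 1)
q*p = -126*1 = -126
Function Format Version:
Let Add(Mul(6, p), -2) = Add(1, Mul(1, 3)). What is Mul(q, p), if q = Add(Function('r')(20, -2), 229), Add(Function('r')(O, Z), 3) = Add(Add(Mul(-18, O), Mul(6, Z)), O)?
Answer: -126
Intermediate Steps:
Function('r')(O, Z) = Add(-3, Mul(-17, O), Mul(6, Z)) (Function('r')(O, Z) = Add(-3, Add(Add(Mul(-18, O), Mul(6, Z)), O)) = Add(-3, Add(Mul(-17, O), Mul(6, Z))) = Add(-3, Mul(-17, O), Mul(6, Z)))
q = -126 (q = Add(Add(-3, Mul(-17, 20), Mul(6, -2)), 229) = Add(Add(-3, -340, -12), 229) = Add(-355, 229) = -126)
p = 1 (p = Add(Rational(1, 3), Mul(Rational(1, 6), Add(1, Mul(1, 3)))) = Add(Rational(1, 3), Mul(Rational(1, 6), Add(1, 3))) = Add(Rational(1, 3), Mul(Rational(1, 6), 4)) = Add(Rational(1, 3), Rational(2, 3)) = 1)
Mul(q, p) = Mul(-126, 1) = -126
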